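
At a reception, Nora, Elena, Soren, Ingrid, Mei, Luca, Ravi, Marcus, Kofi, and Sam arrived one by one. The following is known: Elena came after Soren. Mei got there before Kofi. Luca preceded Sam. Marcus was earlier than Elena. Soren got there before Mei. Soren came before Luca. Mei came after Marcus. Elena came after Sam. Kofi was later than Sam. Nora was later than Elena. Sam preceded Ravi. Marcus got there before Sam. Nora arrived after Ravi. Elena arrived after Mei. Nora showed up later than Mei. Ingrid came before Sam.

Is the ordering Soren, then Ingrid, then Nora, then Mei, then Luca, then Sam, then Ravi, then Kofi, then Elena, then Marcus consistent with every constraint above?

The constraints require Marcus before Elena, but in the proposed sequence Elena appears ahead of Marcus. That one violation is enough.

no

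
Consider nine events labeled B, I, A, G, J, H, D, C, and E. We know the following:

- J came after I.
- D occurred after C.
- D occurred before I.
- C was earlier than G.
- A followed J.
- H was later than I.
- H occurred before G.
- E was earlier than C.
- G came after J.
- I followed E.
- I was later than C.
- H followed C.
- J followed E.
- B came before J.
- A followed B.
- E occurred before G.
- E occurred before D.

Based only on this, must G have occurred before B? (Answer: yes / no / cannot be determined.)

Tracing the constraints gives B → J → G, so B must come before G.
That means G cannot be before B.

no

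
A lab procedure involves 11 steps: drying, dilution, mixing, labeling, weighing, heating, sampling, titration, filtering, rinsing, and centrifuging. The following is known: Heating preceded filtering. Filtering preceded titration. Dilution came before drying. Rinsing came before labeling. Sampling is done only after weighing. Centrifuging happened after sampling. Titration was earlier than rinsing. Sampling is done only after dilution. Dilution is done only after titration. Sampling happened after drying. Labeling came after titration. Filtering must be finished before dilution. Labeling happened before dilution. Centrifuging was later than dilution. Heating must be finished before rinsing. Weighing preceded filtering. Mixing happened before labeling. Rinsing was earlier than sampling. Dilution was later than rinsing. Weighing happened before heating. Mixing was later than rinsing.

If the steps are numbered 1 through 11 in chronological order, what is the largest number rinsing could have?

5

Rinsing must come before centrifuging, dilution, drying, labeling, mixing, and sampling — 6 steps forced after it.
Everything else can be placed before rinsing in some valid order, so rinsing can sit as late as position 11 − 6 = 5.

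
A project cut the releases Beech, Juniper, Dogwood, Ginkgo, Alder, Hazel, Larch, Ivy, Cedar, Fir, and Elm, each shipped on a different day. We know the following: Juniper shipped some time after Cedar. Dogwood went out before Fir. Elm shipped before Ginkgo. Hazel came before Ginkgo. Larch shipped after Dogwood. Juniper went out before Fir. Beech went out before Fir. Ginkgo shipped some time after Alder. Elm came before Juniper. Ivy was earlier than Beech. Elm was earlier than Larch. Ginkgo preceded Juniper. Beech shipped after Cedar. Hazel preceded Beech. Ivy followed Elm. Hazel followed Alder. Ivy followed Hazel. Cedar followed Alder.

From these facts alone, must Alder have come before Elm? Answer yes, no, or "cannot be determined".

cannot be determined

No chain of stated constraints runs from Alder to Elm, and none runs from Elm to Alder either.
So the relative order of Alder and Elm is not fixed by the given facts.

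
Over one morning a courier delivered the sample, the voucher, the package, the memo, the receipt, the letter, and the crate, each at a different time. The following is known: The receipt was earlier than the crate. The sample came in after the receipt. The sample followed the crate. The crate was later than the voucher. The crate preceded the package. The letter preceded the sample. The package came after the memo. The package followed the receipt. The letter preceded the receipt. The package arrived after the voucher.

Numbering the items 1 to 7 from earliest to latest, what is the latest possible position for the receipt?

4

The receipt must come before the crate, the package, and the sample — 3 items forced after it.
Everything else can be placed before the receipt in some valid order, so the receipt can sit as late as position 7 − 3 = 4.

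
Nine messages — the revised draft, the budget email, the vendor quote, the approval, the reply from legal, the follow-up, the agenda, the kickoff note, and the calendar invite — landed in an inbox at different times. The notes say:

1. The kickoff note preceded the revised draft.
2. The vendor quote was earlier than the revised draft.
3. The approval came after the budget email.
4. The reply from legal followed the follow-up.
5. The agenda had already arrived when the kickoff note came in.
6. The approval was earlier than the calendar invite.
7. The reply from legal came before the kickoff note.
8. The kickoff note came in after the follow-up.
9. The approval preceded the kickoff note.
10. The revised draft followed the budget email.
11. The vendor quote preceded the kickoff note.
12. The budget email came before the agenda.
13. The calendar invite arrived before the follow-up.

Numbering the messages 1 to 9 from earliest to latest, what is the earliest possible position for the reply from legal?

The approval, the budget email, the calendar invite, and the follow-up must all come before the reply from legal — 4 forced predecessors.
Nothing else is forced ahead of the reply from legal, so its earliest slot is position 4 + 1 = 5.

5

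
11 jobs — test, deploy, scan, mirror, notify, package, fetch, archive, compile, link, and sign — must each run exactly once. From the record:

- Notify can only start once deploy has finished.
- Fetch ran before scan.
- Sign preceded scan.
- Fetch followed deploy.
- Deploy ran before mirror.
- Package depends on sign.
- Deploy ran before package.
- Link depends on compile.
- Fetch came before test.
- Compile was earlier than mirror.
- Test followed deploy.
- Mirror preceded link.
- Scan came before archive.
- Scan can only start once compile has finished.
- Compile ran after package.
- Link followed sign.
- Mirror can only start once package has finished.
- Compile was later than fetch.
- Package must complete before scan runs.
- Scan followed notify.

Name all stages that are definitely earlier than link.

compile, deploy, fetch, mirror, package, sign

Directly stated before link: compile, mirror, and sign.
Deploy reaches link via deploy → mirror → link.
Fetch reaches link via fetch → compile → link.
Package reaches link via package → mirror → link.
No chain forces notify (or any of the others) ahead of link.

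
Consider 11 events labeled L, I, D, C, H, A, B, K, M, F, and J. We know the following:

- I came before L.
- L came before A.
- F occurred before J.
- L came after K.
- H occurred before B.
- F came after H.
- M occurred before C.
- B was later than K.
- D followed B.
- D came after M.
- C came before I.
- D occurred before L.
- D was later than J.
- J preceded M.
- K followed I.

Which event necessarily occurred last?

Every other event has a chain of constraints placing it before A, so A is last.

A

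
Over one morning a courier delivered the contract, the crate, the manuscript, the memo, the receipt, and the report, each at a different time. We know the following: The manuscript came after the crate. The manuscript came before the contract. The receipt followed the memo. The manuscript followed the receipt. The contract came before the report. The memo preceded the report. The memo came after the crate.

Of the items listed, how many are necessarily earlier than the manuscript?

Directly stated before the manuscript: the crate and the receipt.
The memo reaches the manuscript via the memo → the receipt → the manuscript.
No chain forces the report (or any of the others) ahead of the manuscript.
That's the crate, the memo, and the receipt — 3 in all.

3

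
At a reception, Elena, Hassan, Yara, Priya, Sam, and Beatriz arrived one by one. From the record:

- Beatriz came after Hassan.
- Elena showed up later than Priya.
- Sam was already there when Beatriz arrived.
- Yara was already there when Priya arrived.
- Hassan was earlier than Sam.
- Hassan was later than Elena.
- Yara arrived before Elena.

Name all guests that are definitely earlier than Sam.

Elena, Hassan, Priya, Yara

Directly stated before Sam: Hassan.
Elena reaches Sam via Elena → Hassan → Sam.
Priya reaches Sam via Priya → Elena → Hassan → Sam.
Yara reaches Sam via Yara → Elena → Hassan → Sam.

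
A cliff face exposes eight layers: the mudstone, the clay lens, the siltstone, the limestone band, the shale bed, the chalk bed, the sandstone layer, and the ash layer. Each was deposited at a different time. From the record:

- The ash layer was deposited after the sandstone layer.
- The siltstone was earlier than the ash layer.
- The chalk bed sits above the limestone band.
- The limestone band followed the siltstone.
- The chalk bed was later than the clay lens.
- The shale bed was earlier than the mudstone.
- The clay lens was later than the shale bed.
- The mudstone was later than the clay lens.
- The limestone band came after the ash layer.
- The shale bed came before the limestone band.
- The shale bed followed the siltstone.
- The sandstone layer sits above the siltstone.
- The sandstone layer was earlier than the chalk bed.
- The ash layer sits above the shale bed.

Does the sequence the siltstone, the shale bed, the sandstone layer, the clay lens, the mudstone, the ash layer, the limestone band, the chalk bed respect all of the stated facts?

yes

Check each stated constraint against the proposed order — e.g. the sandstone layer is ahead of the chalk bed; the siltstone is ahead of the limestone band. Every pair is in the required order; nothing is violated.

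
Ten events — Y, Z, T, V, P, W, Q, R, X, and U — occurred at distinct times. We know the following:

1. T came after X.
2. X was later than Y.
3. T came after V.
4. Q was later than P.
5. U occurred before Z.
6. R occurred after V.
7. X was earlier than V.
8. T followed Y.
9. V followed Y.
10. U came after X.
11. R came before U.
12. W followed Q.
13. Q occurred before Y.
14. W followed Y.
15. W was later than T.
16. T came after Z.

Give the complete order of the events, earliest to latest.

The constraints fix every adjacent pair, so only one ordering works:
P → Q → Y → X → V → R → U → Z → T → W.

P, Q, Y, X, V, R, U, Z, T, W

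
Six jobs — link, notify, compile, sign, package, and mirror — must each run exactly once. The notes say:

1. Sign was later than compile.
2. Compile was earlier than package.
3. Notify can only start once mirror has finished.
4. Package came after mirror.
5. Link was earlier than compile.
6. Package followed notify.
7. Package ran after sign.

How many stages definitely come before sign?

Directly stated before sign: compile.
Link reaches sign via link → compile → sign.
No chain forces package (or any of the others) ahead of sign.
That's compile and link — 2 in all.

2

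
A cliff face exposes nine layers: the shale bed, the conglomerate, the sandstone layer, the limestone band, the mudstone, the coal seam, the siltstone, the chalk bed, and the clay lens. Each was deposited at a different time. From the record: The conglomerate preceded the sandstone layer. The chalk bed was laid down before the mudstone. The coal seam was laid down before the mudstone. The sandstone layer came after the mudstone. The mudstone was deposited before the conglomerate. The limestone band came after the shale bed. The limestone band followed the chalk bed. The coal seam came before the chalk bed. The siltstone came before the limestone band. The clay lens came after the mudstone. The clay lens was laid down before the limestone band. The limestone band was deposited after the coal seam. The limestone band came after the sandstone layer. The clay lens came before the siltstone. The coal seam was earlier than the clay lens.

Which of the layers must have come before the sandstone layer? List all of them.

the chalk bed, the coal seam, the conglomerate, the mudstone

Directly stated before the sandstone layer: the conglomerate and the mudstone.
The chalk bed reaches the sandstone layer via the chalk bed → the mudstone → the sandstone layer.
The coal seam reaches the sandstone layer via the coal seam → the mudstone → the sandstone layer.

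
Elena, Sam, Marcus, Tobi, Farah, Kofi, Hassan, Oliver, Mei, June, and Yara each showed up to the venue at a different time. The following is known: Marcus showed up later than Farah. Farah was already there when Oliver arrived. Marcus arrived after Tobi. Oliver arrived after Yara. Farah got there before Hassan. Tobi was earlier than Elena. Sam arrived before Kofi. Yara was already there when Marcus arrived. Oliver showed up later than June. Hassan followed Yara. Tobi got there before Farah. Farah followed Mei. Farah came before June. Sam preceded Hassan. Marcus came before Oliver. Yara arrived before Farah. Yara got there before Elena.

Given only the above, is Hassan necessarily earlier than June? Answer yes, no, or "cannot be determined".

No chain of stated constraints runs from Hassan to June, and none runs from June to Hassan either.
So the relative order of Hassan and June is not fixed by the given facts.

cannot be determined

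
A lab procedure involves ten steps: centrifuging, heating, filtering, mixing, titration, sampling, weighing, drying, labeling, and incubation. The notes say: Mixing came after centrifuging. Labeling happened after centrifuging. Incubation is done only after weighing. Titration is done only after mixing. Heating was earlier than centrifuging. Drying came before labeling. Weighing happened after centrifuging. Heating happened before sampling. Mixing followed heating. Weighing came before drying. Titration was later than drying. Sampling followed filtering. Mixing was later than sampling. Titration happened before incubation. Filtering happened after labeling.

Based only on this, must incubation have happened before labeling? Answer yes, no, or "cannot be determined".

Tracing the constraints gives labeling → filtering → sampling → mixing → titration → incubation, so labeling must come before incubation.
That means incubation cannot be before labeling.

no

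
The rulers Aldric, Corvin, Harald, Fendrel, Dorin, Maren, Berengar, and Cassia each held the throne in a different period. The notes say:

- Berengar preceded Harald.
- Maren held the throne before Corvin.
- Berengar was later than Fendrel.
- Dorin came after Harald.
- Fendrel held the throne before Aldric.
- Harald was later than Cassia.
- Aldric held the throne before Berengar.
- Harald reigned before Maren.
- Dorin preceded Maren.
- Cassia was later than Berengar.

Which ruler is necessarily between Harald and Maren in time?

Dorin

Tracing the constraints gives Harald → Dorin → Maren, so Dorin sits after Harald and before Maren.
No other ruler is forced both after Harald and before Maren.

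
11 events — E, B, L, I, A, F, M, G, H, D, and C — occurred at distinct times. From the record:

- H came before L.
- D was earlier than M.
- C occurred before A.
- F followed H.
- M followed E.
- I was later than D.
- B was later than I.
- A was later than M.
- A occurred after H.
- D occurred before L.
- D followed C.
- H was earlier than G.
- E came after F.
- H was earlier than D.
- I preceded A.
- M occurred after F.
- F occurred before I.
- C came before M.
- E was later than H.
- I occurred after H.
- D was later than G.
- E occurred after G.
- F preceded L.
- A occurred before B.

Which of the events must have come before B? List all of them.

A, C, D, E, F, G, H, I, M

Directly stated before B: A and I.
C reaches B via C → A → B.
D reaches B via D → I → B.
E reaches B via E → M → A → B.
Likewise F, G, H, and M each reach B by chaining the stated constraints.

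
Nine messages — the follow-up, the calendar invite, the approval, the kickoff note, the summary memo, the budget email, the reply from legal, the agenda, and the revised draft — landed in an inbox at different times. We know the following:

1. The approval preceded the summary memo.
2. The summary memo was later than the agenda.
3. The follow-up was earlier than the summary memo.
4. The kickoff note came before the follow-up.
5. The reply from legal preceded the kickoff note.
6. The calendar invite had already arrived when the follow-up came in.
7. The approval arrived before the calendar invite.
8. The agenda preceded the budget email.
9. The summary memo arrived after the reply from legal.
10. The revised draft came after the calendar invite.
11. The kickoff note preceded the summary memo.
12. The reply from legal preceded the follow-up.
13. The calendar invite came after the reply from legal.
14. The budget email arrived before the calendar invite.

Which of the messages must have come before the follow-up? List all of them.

the agenda, the approval, the budget email, the calendar invite, the kickoff note, the reply from legal

Directly stated before the follow-up: the calendar invite, the kickoff note, and the reply from legal.
The agenda reaches the follow-up via the agenda → the budget email → the calendar invite → the follow-up.
The approval reaches the follow-up via the approval → the calendar invite → the follow-up.
The budget email reaches the follow-up via the budget email → the calendar invite → the follow-up.
No chain forces the summary memo (or any of the others) ahead of the follow-up.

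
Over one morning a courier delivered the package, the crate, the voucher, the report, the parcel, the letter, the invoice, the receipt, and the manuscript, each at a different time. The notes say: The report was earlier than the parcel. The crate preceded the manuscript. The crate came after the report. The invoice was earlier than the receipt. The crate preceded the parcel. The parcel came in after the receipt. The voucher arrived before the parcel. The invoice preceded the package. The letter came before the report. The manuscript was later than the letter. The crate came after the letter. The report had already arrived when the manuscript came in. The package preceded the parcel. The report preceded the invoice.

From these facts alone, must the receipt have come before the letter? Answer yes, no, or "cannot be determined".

no

Tracing the constraints gives the letter → the report → the invoice → the receipt, so the letter must come before the receipt.
That means the receipt cannot be before the letter.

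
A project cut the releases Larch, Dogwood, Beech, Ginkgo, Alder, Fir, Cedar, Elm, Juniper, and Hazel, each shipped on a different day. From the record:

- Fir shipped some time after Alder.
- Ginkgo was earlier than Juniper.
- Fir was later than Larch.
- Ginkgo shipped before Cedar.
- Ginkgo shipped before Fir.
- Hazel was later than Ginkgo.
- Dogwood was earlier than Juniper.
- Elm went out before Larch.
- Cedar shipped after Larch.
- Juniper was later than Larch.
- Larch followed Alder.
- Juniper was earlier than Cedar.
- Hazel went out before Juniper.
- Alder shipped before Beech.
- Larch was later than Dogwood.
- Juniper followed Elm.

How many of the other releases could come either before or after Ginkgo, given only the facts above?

5

Forced after Ginkgo: Cedar, Fir, Hazel, and Juniper.
That leaves Alder, Beech, Dogwood, Elm, and Larch with no forced order relative to Ginkgo — 5.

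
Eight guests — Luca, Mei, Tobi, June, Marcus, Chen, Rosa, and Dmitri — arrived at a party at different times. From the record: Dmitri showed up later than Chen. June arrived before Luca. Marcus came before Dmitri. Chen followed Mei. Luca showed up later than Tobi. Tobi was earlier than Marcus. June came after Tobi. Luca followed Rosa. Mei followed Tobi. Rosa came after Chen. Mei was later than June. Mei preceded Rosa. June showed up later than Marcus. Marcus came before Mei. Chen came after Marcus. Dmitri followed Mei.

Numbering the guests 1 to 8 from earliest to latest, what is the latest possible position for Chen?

5

Chen must come before Dmitri, Luca, and Rosa — 3 guests forced after them.
Everything else can be placed before Chen in some valid order, so Chen can sit as late as position 8 − 3 = 5.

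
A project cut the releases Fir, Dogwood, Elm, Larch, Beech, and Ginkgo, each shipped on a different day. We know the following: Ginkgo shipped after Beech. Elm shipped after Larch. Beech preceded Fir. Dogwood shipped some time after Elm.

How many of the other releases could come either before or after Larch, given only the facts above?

3

Forced after Larch: Dogwood and Elm.
That leaves Beech, Fir, and Ginkgo with no forced order relative to Larch — 3.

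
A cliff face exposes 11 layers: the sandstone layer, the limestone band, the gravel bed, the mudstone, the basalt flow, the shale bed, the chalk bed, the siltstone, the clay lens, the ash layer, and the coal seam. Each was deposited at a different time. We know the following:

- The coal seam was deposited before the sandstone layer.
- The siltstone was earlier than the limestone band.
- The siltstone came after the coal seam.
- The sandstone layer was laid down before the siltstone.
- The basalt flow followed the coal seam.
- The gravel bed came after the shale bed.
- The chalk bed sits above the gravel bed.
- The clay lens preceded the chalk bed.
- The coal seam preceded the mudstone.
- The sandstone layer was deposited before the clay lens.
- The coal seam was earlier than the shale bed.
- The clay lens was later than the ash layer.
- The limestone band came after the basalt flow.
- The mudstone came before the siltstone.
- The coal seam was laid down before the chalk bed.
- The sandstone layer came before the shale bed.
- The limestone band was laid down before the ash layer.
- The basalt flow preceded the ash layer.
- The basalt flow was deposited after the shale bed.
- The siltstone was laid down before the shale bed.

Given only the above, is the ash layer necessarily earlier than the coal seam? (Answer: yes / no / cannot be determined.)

no

Tracing the constraints gives the coal seam → the basalt flow → the ash layer, so the coal seam must come before the ash layer.
That means the ash layer cannot be before the coal seam.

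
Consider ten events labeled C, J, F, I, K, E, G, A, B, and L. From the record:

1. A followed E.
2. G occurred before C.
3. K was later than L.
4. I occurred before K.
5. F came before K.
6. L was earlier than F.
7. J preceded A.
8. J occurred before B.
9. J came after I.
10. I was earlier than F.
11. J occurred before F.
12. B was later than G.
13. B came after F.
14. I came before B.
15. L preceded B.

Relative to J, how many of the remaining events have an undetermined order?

Forced before J: I; forced after J: A, B, F, and K.
That leaves C, E, G, and L with no forced order relative to J — 4.

4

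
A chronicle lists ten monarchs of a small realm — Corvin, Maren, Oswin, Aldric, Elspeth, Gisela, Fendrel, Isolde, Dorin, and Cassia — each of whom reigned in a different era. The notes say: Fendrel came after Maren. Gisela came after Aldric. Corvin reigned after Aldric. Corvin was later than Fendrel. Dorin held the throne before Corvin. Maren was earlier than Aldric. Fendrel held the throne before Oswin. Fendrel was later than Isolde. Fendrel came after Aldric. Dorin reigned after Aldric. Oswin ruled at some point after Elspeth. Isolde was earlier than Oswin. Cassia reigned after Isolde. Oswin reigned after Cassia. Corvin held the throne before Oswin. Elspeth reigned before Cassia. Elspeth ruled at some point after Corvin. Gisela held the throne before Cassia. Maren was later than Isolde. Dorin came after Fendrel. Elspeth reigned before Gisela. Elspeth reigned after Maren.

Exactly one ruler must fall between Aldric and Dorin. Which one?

Tracing the constraints gives Aldric → Fendrel → Dorin, so Fendrel sits after Aldric and before Dorin.
No other ruler is forced both after Aldric and before Dorin.

Fendrel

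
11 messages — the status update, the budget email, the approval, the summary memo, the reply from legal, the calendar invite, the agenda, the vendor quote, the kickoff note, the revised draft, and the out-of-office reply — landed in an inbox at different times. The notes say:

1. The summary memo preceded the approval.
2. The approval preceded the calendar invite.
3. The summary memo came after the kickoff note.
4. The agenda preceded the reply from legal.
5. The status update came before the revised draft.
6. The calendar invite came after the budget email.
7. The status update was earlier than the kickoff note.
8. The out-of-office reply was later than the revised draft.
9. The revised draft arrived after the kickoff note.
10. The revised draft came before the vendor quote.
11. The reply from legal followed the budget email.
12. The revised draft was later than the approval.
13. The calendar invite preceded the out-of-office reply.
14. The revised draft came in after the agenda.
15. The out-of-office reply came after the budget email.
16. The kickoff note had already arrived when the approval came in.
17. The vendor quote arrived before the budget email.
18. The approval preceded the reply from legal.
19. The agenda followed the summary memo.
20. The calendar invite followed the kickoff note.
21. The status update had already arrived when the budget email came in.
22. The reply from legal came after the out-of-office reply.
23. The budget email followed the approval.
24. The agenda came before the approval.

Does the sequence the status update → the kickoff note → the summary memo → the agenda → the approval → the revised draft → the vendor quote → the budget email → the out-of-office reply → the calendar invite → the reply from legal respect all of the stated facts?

The constraints require the calendar invite before the out-of-office reply, but in the proposed sequence the out-of-office reply appears ahead of the calendar invite. That one violation is enough.

no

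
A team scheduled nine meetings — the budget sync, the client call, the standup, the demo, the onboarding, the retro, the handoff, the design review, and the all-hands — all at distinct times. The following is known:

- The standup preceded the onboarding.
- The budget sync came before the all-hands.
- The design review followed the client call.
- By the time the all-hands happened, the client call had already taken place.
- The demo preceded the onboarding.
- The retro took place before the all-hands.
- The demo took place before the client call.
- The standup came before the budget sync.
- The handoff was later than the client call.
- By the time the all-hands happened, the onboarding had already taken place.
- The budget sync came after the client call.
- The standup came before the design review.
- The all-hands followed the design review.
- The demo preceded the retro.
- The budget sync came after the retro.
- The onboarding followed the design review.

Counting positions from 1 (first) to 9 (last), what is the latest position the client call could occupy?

The client call must come before the all-hands, the budget sync, the design review, the handoff, and the onboarding — 5 meetings forced after it.
Everything else can be placed before the client call in some valid order, so the client call can sit as late as position 9 − 5 = 4.

4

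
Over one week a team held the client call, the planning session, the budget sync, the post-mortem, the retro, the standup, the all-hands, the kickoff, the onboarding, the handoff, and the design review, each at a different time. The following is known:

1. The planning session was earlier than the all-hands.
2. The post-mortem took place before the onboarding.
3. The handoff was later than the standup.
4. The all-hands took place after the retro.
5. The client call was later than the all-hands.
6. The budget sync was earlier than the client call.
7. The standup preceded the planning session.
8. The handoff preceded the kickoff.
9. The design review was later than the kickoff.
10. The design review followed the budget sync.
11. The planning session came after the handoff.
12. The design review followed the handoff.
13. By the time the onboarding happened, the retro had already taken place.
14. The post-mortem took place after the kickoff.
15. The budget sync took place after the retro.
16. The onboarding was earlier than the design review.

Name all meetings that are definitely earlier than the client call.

the all-hands, the budget sync, the handoff, the planning session, the retro, the standup

Directly stated before the client call: the all-hands and the budget sync.
The handoff reaches the client call via the handoff → the planning session → the all-hands → the client call.
The planning session reaches the client call via the planning session → the all-hands → the client call.
The retro reaches the client call via the retro → the all-hands → the client call.
Likewise the standup reaches the client call by chaining the stated constraints.
No chain forces the onboarding (or any of the others) ahead of the client call.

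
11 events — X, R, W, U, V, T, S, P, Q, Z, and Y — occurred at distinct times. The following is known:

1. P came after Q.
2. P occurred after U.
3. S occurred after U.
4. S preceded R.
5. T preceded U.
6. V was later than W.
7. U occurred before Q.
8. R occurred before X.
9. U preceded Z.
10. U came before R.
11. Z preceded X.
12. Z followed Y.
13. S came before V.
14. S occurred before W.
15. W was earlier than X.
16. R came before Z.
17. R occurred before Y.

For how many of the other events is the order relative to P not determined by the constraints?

Forced before P: Q, T, and U.
That leaves R, S, V, W, X, Y, and Z with no forced order relative to P — 7.

7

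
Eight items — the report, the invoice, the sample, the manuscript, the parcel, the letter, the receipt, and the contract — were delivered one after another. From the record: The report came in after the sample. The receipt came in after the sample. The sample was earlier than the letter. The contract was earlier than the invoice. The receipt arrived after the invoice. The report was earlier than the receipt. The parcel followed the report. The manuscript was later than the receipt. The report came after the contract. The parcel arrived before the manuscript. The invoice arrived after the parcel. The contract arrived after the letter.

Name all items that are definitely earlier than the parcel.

the contract, the letter, the report, the sample

Directly stated before the parcel: the report.
The contract reaches the parcel via the contract → the report → the parcel.
The letter reaches the parcel via the letter → the contract → the report → the parcel.
The sample reaches the parcel via the sample → the report → the parcel.
No chain forces the manuscript (or any of the others) ahead of the parcel.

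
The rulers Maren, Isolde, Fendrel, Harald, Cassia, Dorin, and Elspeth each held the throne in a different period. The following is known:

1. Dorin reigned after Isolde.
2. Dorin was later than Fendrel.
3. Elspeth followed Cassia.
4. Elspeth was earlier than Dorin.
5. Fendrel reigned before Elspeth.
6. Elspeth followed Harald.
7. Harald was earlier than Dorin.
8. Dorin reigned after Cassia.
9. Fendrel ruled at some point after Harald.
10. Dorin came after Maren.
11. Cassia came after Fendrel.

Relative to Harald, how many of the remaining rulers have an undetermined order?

2

Forced after Harald: Cassia, Dorin, Elspeth, and Fendrel.
That leaves Isolde and Maren with no forced order relative to Harald — 2.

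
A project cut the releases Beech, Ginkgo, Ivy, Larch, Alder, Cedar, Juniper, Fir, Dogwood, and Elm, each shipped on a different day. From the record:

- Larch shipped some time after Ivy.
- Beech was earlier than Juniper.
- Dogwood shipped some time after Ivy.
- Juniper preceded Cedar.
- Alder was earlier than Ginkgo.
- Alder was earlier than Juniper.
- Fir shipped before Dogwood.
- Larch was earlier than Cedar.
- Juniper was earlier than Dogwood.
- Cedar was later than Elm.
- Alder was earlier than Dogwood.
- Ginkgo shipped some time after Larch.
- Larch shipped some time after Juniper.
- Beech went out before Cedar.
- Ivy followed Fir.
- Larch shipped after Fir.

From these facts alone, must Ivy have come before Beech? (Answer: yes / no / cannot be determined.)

No chain of stated constraints runs from Ivy to Beech, and none runs from Beech to Ivy either.
So the relative order of Ivy and Beech is not fixed by the given facts.

cannot be determined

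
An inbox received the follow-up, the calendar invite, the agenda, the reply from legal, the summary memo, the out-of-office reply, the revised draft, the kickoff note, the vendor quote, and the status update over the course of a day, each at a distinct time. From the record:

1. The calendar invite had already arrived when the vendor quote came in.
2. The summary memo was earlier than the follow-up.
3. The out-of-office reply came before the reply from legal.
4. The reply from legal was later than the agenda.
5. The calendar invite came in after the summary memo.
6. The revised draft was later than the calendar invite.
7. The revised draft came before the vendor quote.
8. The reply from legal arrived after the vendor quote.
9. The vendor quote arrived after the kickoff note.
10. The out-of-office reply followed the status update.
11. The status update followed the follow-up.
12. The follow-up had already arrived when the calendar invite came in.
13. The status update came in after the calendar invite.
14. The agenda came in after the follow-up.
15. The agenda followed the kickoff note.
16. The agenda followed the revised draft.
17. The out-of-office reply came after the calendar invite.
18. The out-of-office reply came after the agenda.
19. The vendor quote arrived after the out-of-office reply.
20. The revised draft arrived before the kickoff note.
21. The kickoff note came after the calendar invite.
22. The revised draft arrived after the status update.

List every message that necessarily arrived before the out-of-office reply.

Directly stated before the out-of-office reply: the agenda, the calendar invite, and the status update.
The follow-up reaches the out-of-office reply via the follow-up → the status update → the out-of-office reply.
The kickoff note reaches the out-of-office reply via the kickoff note → the agenda → the out-of-office reply.
The revised draft reaches the out-of-office reply via the revised draft → the agenda → the out-of-office reply.
Likewise the summary memo reaches the out-of-office reply by chaining the stated constraints.

the agenda, the calendar invite, the follow-up, the kickoff note, the revised draft, the status update, the summary memo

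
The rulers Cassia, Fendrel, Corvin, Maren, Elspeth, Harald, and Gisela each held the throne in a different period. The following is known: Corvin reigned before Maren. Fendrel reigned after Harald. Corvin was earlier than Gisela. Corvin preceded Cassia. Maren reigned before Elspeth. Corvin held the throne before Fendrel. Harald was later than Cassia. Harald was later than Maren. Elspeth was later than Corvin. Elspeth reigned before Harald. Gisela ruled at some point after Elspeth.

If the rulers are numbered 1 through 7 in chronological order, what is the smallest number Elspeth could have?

3

Corvin and Maren must both come before Elspeth — 2 forced predecessors.
Nothing else is forced ahead of Elspeth, so their earliest slot is position 2 + 1 = 3.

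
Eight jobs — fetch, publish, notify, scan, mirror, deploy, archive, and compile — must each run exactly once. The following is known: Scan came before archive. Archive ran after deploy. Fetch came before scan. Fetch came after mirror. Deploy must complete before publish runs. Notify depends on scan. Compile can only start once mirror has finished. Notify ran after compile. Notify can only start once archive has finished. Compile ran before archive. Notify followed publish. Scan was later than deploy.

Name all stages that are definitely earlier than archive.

Directly stated before archive: compile, deploy, and scan.
Fetch reaches archive via fetch → scan → archive.
Mirror reaches archive via mirror → compile → archive.
No chain forces publish (or any of the others) ahead of archive.

compile, deploy, fetch, mirror, scan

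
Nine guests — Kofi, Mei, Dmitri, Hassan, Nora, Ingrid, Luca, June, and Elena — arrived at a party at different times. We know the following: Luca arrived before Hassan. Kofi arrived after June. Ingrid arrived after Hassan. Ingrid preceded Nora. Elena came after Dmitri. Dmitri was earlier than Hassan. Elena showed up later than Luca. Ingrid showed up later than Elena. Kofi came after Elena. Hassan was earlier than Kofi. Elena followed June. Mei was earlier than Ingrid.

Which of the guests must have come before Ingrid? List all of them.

Dmitri, Elena, Hassan, June, Luca, Mei

Directly stated before Ingrid: Elena, Hassan, and Mei.
Dmitri reaches Ingrid via Dmitri → Hassan → Ingrid.
June reaches Ingrid via June → Elena → Ingrid.
Luca reaches Ingrid via Luca → Hassan → Ingrid.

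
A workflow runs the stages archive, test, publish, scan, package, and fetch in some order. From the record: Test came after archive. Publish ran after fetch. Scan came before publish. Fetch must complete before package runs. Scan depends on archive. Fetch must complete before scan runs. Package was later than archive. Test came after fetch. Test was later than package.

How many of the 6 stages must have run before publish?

Directly stated before publish: fetch and scan.
Archive reaches publish via archive → scan → publish.
No chain forces package (or any of the others) ahead of publish.
That's archive, fetch, and scan — 3 in all.

3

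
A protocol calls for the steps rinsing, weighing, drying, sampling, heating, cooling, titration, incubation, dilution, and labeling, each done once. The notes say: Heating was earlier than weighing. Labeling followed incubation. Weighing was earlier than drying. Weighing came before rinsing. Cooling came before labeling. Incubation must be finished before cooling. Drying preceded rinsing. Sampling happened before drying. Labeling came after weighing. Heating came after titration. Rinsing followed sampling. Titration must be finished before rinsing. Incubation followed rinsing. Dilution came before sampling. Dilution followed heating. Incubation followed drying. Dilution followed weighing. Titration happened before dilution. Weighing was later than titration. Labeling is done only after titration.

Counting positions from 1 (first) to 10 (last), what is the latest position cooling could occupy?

Cooling must come before labeling — 1 step forced after it.
Everything else can be placed before cooling in some valid order, so cooling can sit as late as position 10 − 1 = 9.

9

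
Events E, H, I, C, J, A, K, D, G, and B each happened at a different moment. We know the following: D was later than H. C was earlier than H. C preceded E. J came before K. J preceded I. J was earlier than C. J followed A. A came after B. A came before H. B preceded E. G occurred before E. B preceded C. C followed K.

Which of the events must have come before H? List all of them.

Directly stated before H: A and C.
B reaches H via B → A → H.
J reaches H via J → C → H.
K reaches H via K → C → H.

A, B, C, J, K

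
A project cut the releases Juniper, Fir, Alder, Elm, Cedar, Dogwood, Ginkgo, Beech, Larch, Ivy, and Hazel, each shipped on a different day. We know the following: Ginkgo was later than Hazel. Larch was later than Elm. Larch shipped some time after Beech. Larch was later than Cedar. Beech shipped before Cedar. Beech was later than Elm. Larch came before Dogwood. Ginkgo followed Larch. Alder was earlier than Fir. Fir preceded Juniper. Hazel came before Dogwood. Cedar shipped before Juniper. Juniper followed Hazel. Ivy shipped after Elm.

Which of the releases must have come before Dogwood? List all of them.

Beech, Cedar, Elm, Hazel, Larch

Directly stated before Dogwood: Hazel and Larch.
Beech reaches Dogwood via Beech → Larch → Dogwood.
Cedar reaches Dogwood via Cedar → Larch → Dogwood.
Elm reaches Dogwood via Elm → Larch → Dogwood.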